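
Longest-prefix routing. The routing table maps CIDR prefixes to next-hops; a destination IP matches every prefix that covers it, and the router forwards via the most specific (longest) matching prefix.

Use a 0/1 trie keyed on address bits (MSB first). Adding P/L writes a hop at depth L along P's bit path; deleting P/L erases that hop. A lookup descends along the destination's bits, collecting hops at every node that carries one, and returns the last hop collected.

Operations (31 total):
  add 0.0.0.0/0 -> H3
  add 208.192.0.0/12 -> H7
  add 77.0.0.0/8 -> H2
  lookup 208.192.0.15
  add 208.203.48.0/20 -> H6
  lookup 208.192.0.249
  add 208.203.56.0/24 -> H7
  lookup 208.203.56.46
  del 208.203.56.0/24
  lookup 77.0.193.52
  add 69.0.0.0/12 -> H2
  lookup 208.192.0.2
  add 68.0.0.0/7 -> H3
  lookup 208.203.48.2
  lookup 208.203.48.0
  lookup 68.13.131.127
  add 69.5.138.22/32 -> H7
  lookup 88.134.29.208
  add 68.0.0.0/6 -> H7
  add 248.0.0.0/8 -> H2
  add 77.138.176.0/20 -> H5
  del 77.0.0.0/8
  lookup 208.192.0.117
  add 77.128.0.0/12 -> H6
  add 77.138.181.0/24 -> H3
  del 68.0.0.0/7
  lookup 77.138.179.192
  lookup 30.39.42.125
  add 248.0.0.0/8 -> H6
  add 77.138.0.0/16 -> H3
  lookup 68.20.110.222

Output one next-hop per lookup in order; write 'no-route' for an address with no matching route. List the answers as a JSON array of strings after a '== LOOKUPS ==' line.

Trace:
  add 0.0.0.0/0 -> H3 at depth 0
  add 208.192.0.0/12 -> H7 at depth 12
  add 77.0.0.0/8 -> H2 at depth 8
  Q 208.192.0.15: descend 110100001100 ; hops seen [H3,H7] ; pick H7
  add 208.203.48.0/20 -> H6 at depth 20
  Q 208.192.0.249: descend 110100001100 ; hops seen [H3,H7] ; pick H7
  add 208.203.56.0/24 -> H7 at depth 24
  Q 208.203.56.46: descend 110100001100101100111000 ; hops seen [H3,H7,H6,H7] ; pick H7
  del 208.203.56.0/24 (clear depth 24)
  Q 77.0.193.52: descend 01001101 ; hops seen [H3,H2] ; pick H2
  add 69.0.0.0/12 -> H2 at depth 12
  Q 208.192.0.2: descend 110100001100 ; hops seen [H3,H7] ; pick H7
  add 68.0.0.0/7 -> H3 at depth 7
  Q 208.203.48.2: descend 11010000110010110011 ; hops seen [H3,H7,H6] ; pick H6
  Q 208.203.48.0: descend 11010000110010110011 ; hops seen [H3,H7,H6] ; pick H6
  Q 68.13.131.127: descend 0100010 ; hops seen [H3,H3] ; pick H3
  add 69.5.138.22/32 -> H7 at depth 32
  Q 88.134.29.208: descend 010 ; hops seen [H3] ; pick H3
  add 68.0.0.0/6 -> H7 at depth 6
  add 248.0.0.0/8 -> H2 at depth 8
  add 77.138.176.0/20 -> H5 at depth 20
  del 77.0.0.0/8 (clear depth 8)
  Q 208.192.0.117: descend 110100001100 ; hops seen [H3,H7] ; pick H7
  add 77.128.0.0/12 -> H6 at depth 12
  add 77.138.181.0/24 -> H3 at depth 24
  del 68.0.0.0/7 (clear depth 7)
  Q 77.138.179.192: descend 010011011000101010110 ; hops seen [H3,H6,H5] ; pick H5
  Q 30.39.42.125: descend 0 ; hops seen [H3] ; pick H3
  add 248.0.0.0/8 -> H6 at depth 8
  add 77.138.0.0/16 -> H3 at depth 16
  Q 68.20.110.222: descend 0100010 ; hops seen [H3,H7] ; pick H7

== LOOKUPS ==
["H7","H7","H7","H2","H7","H6","H6","H3","H3","H7","H5","H3","H7"]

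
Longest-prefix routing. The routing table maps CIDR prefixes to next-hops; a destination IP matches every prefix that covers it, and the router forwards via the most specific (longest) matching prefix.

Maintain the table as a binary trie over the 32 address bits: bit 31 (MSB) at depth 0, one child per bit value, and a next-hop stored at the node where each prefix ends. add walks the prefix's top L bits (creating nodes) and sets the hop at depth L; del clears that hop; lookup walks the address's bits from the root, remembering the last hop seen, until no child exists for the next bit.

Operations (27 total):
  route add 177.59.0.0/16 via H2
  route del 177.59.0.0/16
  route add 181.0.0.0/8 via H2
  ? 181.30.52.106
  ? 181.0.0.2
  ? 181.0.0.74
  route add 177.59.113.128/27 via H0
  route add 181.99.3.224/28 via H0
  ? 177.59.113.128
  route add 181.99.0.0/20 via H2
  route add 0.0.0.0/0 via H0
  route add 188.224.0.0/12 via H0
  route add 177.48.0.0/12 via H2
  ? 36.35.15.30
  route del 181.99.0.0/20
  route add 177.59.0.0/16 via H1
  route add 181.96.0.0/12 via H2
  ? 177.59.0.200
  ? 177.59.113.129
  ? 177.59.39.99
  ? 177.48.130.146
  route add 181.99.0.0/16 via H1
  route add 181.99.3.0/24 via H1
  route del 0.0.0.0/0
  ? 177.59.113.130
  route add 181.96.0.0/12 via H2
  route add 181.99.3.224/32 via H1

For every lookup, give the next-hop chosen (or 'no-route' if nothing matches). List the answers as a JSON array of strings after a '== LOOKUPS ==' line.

Trace:
  add 177.59.0.0/16 -> H2 at depth 16
  del 177.59.0.0/16 (clear depth 16)
  add 181.0.0.0/8 -> H2 at depth 8
  Q 181.30.52.106: descend 10110101 ; hops seen [H2] ; pick H2
  Q 181.0.0.2: descend 10110101 ; hops seen [H2] ; pick H2
  Q 181.0.0.74: descend 10110101 ; hops seen [H2] ; pick H2
  add 177.59.113.128/27 -> H0 at depth 27
  add 181.99.3.224/28 -> H0 at depth 28
  Q 177.59.113.128: descend 101100010011101101110001100 ; hops seen [H0] ; pick H0
  add 181.99.0.0/20 -> H2 at depth 20
  add 0.0.0.0/0 -> H0 at depth 0
  add 188.224.0.0/12 -> H0 at depth 12
  add 177.48.0.0/12 -> H2 at depth 12
  Q 36.35.15.30: descend ε ; hops seen [H0] ; pick H0
  del 181.99.0.0/20 (clear depth 20)
  add 177.59.0.0/16 -> H1 at depth 16
  add 181.96.0.0/12 -> H2 at depth 12
  Q 177.59.0.200: descend 10110001001110110 ; hops seen [H0,H2,H1] ; pick H1
  Q 177.59.113.129: descend 101100010011101101110001100 ; hops seen [H0,H2,H1,H0] ; pick H0
  Q 177.59.39.99: descend 10110001001110110 ; hops seen [H0,H2,H1] ; pick H1
  Q 177.48.130.146: descend 101100010011 ; hops seen [H0,H2] ; pick H2
  add 181.99.0.0/16 -> H1 at depth 16
  add 181.99.3.0/24 -> H1 at depth 24
  del 0.0.0.0/0 (clear depth 0)
  Q 177.59.113.130: descend 101100010011101101110001100 ; hops seen [H2,H1,H0] ; pick H0
  add 181.96.0.0/12 -> H2 at depth 12
  add 181.99.3.224/32 -> H1 at depth 32

== LOOKUPS ==
["H2","H2","H2","H0","H0","H1","H0","H1","H2","H0"]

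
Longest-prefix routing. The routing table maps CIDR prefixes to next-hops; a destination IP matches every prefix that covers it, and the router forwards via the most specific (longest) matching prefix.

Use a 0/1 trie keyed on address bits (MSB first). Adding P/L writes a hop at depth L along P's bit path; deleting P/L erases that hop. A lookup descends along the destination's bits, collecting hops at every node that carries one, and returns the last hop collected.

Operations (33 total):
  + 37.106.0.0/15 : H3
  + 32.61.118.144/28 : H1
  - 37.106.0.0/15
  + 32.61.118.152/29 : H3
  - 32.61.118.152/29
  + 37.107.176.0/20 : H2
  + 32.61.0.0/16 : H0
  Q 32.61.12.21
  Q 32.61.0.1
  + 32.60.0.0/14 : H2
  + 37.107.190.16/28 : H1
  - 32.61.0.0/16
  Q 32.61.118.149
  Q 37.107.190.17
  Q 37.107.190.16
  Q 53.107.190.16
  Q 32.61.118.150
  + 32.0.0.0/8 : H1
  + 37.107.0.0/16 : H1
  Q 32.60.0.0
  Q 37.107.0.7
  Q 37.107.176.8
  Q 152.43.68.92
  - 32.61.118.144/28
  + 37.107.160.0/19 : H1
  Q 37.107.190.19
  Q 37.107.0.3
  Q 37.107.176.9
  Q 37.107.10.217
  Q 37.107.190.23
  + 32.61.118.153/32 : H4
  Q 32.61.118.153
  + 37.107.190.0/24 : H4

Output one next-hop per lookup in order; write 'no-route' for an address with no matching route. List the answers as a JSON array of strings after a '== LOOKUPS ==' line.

Apply in order:
  add 37.106.0.0/15 -> H3 at depth 15
  add 32.61.118.144/28 -> H1 at depth 28
  - 37.106.0.0/15 clear@15
  add 32.61.118.152/29 -> H3 at depth 29
  - 32.61.118.152/29 clear@29
  add 37.107.176.0/20 -> H2 at depth 20
  add 32.61.0.0/16 -> H0 at depth 16
  Q 32.61.12.21: descend 00100000001111010 ; hops seen [H0] ; pick H0
  Q 32.61.0.1: descend 00100000001111010 ; hops seen [H0] ; pick H0
  add 32.60.0.0/14 -> H2 at depth 14
  add 37.107.190.16/28 -> H1 at depth 28
  - 32.61.0.0/16 clear@16
  Q 32.61.118.149: descend 0010000000111101011101101001 ; hops seen [H2,H1] ; pick H1
  Q 37.107.190.17: descend 0010010101101011101111100001 ; hops seen [H2,H1] ; pick H1
  Q 37.107.190.16: descend 0010010101101011101111100001 ; hops seen [H2,H1] ; pick H1
  Q 53.107.190.16: descend 001 ; hops seen [∅] ; pick no-route
  Q 32.61.118.150: descend 0010000000111101011101101001 ; hops seen [H2,H1] ; pick H1
  add 32.0.0.0/8 -> H1 at depth 8
  add 37.107.0.0/16 -> H1 at depth 16
  Q 32.60.0.0: descend 001000000011110 ; hops seen [H1,H2] ; pick H2
  Q 37.107.0.7: descend 0010010101101011 ; hops seen [H1] ; pick H1
  Q 37.107.176.8: descend 00100101011010111011 ; hops seen [H1,H2] ; pick H2
  Q 152.43.68.92: descend ε ; hops seen [∅] ; pick no-route
  - 32.61.118.144/28 clear@28
  add 37.107.160.0/19 -> H1 at depth 19
  Q 37.107.190.19: descend 0010010101101011101111100001 ; hops seen [H1,H1,H2,H1] ; pick H1
  Q 37.107.0.3: descend 0010010101101011 ; hops seen [H1] ; pick H1
  Q 37.107.176.9: descend 00100101011010111011 ; hops seen [H1,H1,H2] ; pick H2
  Q 37.107.10.217: descend 0010010101101011 ; hops seen [H1] ; pick H1
  Q 37.107.190.23: descend 0010010101101011101111100001 ; hops seen [H1,H1,H2,H1] ; pick H1
  add 32.61.118.153/32 -> H4 at depth 32
  Q 32.61.118.153: descend 00100000001111010111011010011001 ; hops seen [H1,H2,H4] ; pick H4
  add 37.107.190.0/24 -> H4 at depth 24

== LOOKUPS ==
["H0","H0","H1","H1","H1","no-route","H1","H2","H1","H2","no-route","H1","H1","H2","H1","H1","H4"]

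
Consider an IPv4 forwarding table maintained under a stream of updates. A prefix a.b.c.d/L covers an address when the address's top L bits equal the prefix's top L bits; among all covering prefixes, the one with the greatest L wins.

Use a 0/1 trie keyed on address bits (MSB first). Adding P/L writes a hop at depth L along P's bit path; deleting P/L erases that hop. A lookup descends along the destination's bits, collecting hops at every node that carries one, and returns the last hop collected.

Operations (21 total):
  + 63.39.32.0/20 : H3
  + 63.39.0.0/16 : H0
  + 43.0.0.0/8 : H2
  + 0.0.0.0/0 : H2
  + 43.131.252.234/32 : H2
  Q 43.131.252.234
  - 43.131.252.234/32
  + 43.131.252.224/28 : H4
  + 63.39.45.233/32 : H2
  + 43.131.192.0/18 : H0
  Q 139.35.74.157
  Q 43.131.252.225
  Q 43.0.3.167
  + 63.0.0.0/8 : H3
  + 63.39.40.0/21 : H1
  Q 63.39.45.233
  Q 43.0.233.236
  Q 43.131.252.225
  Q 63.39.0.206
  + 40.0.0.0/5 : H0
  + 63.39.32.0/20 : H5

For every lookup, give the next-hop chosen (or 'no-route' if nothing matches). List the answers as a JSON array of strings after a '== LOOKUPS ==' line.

Process each operation:
  + 63.39.32.0/20 (H3) depth=20
  + 63.39.0.0/16 (H0) depth=16
  + 43.0.0.0/8 (H2) depth=8
  + 0.0.0.0/0 (H2) depth=0
  + 43.131.252.234/32 (H2) depth=32
  lookup 43.131.252.234: bits 00101011100000111111110011101010 walk d0:H2→d1:-→d2:-→d3:-→d4:-→d5:-→d6:-→d7:-→d8:H2→d9:-→d10:-→d11:-→d12:-→d13:-→d14:-→d15:-→d16:-→d17:-→d18:-→d19:-→d20:-→d21:-→d22:-→d23:-→d24:-→d25:-→d26:-→d27:-→d28:-→d29:-→d30:-→d31:-→d32:H2 -> H2
  del 43.131.252.234/32 (clear depth 32)
  + 43.131.252.224/28 (H4) depth=28
  + 63.39.45.233/32 (H2) depth=32
  + 43.131.192.0/18 (H0) depth=18
  lookup 139.35.74.157: bits ε walk d0:H2 -> H2
  lookup 43.131.252.225: bits 0010101110000011111111001110 walk d0:H2→d1:-→d2:-→d3:-→d4:-→d5:-→d6:-→d7:-→d8:H2→d9:-→d10:-→d11:-→d12:-→d13:-→d14:-→d15:-→d16:-→d17:-→d18:H0→d19:-→d20:-→d21:-→d22:-→d23:-→d24:-→d25:-→d26:-→d27:-→d28:H4 -> H4
  lookup 43.0.3.167: bits 00101011 walk d0:H2→d1:-→d2:-→d3:-→d4:-→d5:-→d6:-→d7:-→d8:H2 -> H2
  + 63.0.0.0/8 (H3) depth=8
  + 63.39.40.0/21 (H1) depth=21
  lookup 63.39.45.233: bits 00111111001001110010110111101001 walk d0:H2→d1:-→d2:-→d3:-→d4:-→d5:-→d6:-→d7:-→d8:H3→d9:-→d10:-→d11:-→d12:-→d13:-→d14:-→d15:-→d16:H0→d17:-→d18:-→d19:-→d20:H3→d21:H1→d22:-→d23:-→d24:-→d25:-→d26:-→d27:-→d28:-→d29:-→d30:-→d31:-→d32:H2 -> H2
  lookup 43.0.233.236: bits 00101011 walk d0:H2→d1:-→d2:-→d3:-→d4:-→d5:-→d6:-→d7:-→d8:H2 -> H2
  lookup 43.131.252.225: bits 0010101110000011111111001110 walk d0:H2→d1:-→d2:-→d3:-→d4:-→d5:-→d6:-→d7:-→d8:H2→d9:-→d10:-→d11:-→d12:-→d13:-→d14:-→d15:-→d16:-→d17:-→d18:H0→d19:-→d20:-→d21:-→d22:-→d23:-→d24:-→d25:-→d26:-→d27:-→d28:H4 -> H4
  lookup 63.39.0.206: bits 001111110010011100 walk d0:H2→d1:-→d2:-→d3:-→d4:-→d5:-→d6:-→d7:-→d8:H3→d9:-→d10:-→d11:-→d12:-→d13:-→d14:-→d15:-→d16:H0→d17:-→d18:- -> H0
  + 40.0.0.0/5 (H0) depth=5
  + 63.39.32.0/20 (H5) depth=20

== LOOKUPS ==
["H2","H2","H4","H2","H2","H2","H4","H0"]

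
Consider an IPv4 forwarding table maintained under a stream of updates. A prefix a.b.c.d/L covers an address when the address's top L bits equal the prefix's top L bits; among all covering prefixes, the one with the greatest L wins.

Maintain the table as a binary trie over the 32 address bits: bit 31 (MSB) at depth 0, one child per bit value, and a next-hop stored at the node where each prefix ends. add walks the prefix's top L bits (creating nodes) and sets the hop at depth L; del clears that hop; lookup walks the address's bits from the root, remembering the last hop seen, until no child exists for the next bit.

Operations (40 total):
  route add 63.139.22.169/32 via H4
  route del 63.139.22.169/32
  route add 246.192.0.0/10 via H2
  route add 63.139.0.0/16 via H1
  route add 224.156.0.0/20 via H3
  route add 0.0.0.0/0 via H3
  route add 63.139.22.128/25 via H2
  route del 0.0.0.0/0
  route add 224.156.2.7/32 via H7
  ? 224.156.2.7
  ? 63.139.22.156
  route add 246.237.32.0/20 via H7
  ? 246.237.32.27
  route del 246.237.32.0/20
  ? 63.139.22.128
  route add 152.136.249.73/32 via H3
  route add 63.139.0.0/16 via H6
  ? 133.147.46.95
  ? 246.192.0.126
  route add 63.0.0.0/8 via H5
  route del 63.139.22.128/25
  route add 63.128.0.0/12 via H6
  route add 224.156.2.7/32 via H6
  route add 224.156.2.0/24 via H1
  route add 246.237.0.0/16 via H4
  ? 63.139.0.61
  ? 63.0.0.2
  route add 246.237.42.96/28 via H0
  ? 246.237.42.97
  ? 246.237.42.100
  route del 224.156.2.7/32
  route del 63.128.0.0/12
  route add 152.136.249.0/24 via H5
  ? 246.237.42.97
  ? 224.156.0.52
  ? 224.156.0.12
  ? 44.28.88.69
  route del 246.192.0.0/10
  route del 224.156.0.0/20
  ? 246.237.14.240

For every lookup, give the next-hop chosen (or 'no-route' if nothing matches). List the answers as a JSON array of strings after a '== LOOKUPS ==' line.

Trace:
  add 63.139.22.169/32 -> H4 at depth 32
  - 63.139.22.169/32 clear@32
  add 246.192.0.0/10 -> H2 at depth 10
  add 63.139.0.0/16 -> H1 at depth 16
  add 224.156.0.0/20 -> H3 at depth 20
  add 0.0.0.0/0 -> H3 at depth 0
  add 63.139.22.128/25 -> H2 at depth 25
  - 0.0.0.0/0 clear@0
  add 224.156.2.7/32 -> H7 at depth 32
  Q 224.156.2.7: descend 11100000100111000000001000000111 ; hops seen [H3,H7] ; pick H7
  Q 63.139.22.156: descend 00111111100010110001011010 ; hops seen [H1,H2] ; pick H2
  add 246.237.32.0/20 -> H7 at depth 20
  Q 246.237.32.27: descend 11110110111011010010 ; hops seen [H2,H7] ; pick H7
  - 246.237.32.0/20 clear@20
  Q 63.139.22.128: descend 00111111100010110001011010 ; hops seen [H1,H2] ; pick H2
  add 152.136.249.73/32 -> H3 at depth 32
  add 63.139.0.0/16 -> H6 at depth 16
  Q 133.147.46.95: descend 100 ; hops seen [∅] ; pick no-route
  Q 246.192.0.126: descend 1111011011 ; hops seen [H2] ; pick H2
  add 63.0.0.0/8 -> H5 at depth 8
  - 63.139.22.128/25 clear@25
  add 63.128.0.0/12 -> H6 at depth 12
  add 224.156.2.7/32 -> H6 at depth 32
  add 224.156.2.0/24 -> H1 at depth 24
  add 246.237.0.0/16 -> H4 at depth 16
  Q 63.139.0.61: descend 0011111110001011000 ; hops seen [H5,H6,H6] ; pick H6
  Q 63.0.0.2: descend 00111111 ; hops seen [H5] ; pick H5
  add 246.237.42.96/28 -> H0 at depth 28
  Q 246.237.42.97: descend 1111011011101101001010100110 ; hops seen [H2,H4,H0] ; pick H0
  Q 246.237.42.100: descend 1111011011101101001010100110 ; hops seen [H2,H4,H0] ; pick H0
  - 224.156.2.7/32 clear@32
  - 63.128.0.0/12 clear@12
  add 152.136.249.0/24 -> H5 at depth 24
  Q 246.237.42.97: descend 1111011011101101001010100110 ; hops seen [H2,H4,H0] ; pick H0
  Q 224.156.0.52: descend 1110000010011100000000 ; hops seen [H3] ; pick H3
  Q 224.156.0.12: descend 1110000010011100000000 ; hops seen [H3] ; pick H3
  Q 44.28.88.69: descend 001 ; hops seen [∅] ; pick no-route
  - 246.192.0.0/10 clear@10
  - 224.156.0.0/20 clear@20
  Q 246.237.14.240: descend 111101101110110100 ; hops seen [H4] ; pick H4

== LOOKUPS ==
["H7","H2","H7","H2","no-route","H2","H6","H5","H0","H0","H0","H3","H3","no-route","H4"]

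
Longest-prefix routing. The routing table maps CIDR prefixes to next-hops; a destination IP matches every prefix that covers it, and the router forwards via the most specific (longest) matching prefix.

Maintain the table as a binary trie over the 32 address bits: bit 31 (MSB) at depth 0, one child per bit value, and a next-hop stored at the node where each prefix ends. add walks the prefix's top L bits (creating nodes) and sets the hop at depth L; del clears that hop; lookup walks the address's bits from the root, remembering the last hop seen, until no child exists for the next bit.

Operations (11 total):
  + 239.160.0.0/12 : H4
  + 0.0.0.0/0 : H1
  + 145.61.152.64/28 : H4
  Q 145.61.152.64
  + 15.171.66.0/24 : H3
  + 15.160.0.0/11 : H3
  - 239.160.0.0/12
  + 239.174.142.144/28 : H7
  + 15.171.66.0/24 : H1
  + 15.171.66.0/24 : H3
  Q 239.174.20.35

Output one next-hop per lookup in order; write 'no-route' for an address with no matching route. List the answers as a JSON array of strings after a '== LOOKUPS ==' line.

Process each operation:
  add 239.160.0.0/12 -> H4 at depth 12
  add 0.0.0.0/0 -> H1 at depth 0
  add 145.61.152.64/28 -> H4 at depth 28
  Q 145.61.152.64: descend 1001000100111101100110000100 ; hops seen [H1,H4] ; pick H4
  add 15.171.66.0/24 -> H3 at depth 24
  add 15.160.0.0/11 -> H3 at depth 11
  - 239.160.0.0/12 clear@12
  add 239.174.142.144/28 -> H7 at depth 28
  add 15.171.66.0/24 -> H1 at depth 24
  add 15.171.66.0/24 -> H3 at depth 24
  Q 239.174.20.35: descend 1110111110101110 ; hops seen [H1] ; pick H1

== LOOKUPS ==
["H4","H1"]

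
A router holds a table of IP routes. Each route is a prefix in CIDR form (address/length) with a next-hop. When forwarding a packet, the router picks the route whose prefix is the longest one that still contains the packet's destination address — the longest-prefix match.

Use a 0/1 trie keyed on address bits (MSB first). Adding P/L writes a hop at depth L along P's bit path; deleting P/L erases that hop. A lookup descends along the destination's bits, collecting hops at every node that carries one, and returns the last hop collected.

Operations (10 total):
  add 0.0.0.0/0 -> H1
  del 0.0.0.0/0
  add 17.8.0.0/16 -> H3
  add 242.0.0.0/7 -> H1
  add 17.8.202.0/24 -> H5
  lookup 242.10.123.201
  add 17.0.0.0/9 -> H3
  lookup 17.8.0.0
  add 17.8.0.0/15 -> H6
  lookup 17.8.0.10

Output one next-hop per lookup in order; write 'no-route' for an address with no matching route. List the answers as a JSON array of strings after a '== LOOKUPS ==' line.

Apply in order:
  + 0.0.0.0/0 (H1) depth=0
  - 0.0.0.0/0 clear@0
  + 17.8.0.0/16 (H3) depth=16
  + 242.0.0.0/7 (H1) depth=7
  + 17.8.202.0/24 (H5) depth=24
  ? 242.10.123.201  path d0:-→d1:-→d2:-→d3:-→d4:-→d5:-→d6:-→d7:H1  best=H1
  + 17.0.0.0/9 (H3) depth=9
  ? 17.8.0.0  path d0:-→d1:-→d2:-→d3:-→d4:-→d5:-→d6:-→d7:-→d8:-→d9:H3→d10:-→d11:-→d12:-→d13:-→d14:-→d15:-→d16:H3  best=H3
  + 17.8.0.0/15 (H6) depth=15
  ? 17.8.0.10  path d0:-→d1:-→d2:-→d3:-→d4:-→d5:-→d6:-→d7:-→d8:-→d9:H3→d10:-→d11:-→d12:-→d13:-→d14:-→d15:H6→d16:H3  best=H3

== LOOKUPS ==
["H1","H3","H3"]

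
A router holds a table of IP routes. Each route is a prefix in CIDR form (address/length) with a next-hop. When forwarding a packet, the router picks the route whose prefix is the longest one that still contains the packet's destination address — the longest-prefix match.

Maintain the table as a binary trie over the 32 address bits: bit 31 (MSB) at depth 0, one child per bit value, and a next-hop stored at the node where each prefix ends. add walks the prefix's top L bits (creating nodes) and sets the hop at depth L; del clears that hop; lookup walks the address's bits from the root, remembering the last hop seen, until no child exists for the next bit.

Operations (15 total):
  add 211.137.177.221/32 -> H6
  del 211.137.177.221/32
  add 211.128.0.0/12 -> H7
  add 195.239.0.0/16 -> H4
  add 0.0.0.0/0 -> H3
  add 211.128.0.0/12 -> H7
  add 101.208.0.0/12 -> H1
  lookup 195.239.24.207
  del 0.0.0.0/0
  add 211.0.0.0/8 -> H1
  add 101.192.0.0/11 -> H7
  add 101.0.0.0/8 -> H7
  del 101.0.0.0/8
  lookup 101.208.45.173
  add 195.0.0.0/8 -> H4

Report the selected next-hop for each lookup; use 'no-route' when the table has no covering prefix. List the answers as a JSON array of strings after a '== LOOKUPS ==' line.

Process each operation:
  add 211.137.177.221/32 -> H6 at depth 32
  - 211.137.177.221/32 clear@32
  add 211.128.0.0/12 -> H7 at depth 12
  add 195.239.0.0/16 -> H4 at depth 16
  add 0.0.0.0/0 -> H3 at depth 0
  add 211.128.0.0/12 -> H7 at depth 12
  add 101.208.0.0/12 -> H1 at depth 12
  ? 195.239.24.207  path d0:H3→d1:-→d2:-→d3:-→d4:-→d5:-→d6:-→d7:-→d8:-→d9:-→d10:-→d11:-→d12:-→d13:-→d14:-→d15:-→d16:H4  best=H4
  - 0.0.0.0/0 clear@0
  add 211.0.0.0/8 -> H1 at depth 8
  add 101.192.0.0/11 -> H7 at depth 11
  add 101.0.0.0/8 -> H7 at depth 8
  - 101.0.0.0/8 clear@8
  ? 101.208.45.173  path d0:-→d1:-→d2:-→d3:-→d4:-→d5:-→d6:-→d7:-→d8:-→d9:-→d10:-→d11:H7→d12:H1  best=H1
  add 195.0.0.0/8 -> H4 at depth 8

== LOOKUPS ==
["H4","H1"]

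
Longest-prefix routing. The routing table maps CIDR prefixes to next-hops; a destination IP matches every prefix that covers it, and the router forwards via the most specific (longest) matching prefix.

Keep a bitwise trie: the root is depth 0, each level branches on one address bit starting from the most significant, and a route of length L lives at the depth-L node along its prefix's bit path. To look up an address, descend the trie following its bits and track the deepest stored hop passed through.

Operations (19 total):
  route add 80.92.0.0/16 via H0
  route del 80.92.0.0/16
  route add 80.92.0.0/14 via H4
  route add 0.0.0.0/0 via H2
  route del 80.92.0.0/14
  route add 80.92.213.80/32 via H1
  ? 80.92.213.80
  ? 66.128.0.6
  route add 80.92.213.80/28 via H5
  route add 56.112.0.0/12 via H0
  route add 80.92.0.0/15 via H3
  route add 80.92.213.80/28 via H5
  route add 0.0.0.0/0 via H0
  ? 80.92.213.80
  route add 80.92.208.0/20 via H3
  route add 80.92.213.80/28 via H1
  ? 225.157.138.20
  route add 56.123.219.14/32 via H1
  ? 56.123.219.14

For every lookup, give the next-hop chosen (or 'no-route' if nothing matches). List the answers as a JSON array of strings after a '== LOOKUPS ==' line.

Apply in order:
  add 80.92.0.0/16 -> H0 at depth 16
  - 80.92.0.0/16 clear@16
  add 80.92.0.0/14 -> H4 at depth 14
  add 0.0.0.0/0 -> H2 at depth 0
  - 80.92.0.0/14 clear@14
  add 80.92.213.80/32 -> H1 at depth 32
  Q 80.92.213.80: descend 01010000010111001101010101010000 ; hops seen [H2,H1] ; pick H1
  Q 66.128.0.6: descend 010 ; hops seen [H2] ; pick H2
  add 80.92.213.80/28 -> H5 at depth 28
  add 56.112.0.0/12 -> H0 at depth 12
  add 80.92.0.0/15 -> H3 at depth 15
  add 80.92.213.80/28 -> H5 at depth 28
  add 0.0.0.0/0 -> H0 at depth 0
  Q 80.92.213.80: descend 01010000010111001101010101010000 ; hops seen [H0,H3,H5,H1] ; pick H1
  add 80.92.208.0/20 -> H3 at depth 20
  add 80.92.213.80/28 -> H1 at depth 28
  Q 225.157.138.20: descend ε ; hops seen [H0] ; pick H0
  add 56.123.219.14/32 -> H1 at depth 32
  Q 56.123.219.14: descend 00111000011110111101101100001110 ; hops seen [H0,H0,H1] ; pick H1

== LOOKUPS ==
["H1","H2","H1","H0","H1"]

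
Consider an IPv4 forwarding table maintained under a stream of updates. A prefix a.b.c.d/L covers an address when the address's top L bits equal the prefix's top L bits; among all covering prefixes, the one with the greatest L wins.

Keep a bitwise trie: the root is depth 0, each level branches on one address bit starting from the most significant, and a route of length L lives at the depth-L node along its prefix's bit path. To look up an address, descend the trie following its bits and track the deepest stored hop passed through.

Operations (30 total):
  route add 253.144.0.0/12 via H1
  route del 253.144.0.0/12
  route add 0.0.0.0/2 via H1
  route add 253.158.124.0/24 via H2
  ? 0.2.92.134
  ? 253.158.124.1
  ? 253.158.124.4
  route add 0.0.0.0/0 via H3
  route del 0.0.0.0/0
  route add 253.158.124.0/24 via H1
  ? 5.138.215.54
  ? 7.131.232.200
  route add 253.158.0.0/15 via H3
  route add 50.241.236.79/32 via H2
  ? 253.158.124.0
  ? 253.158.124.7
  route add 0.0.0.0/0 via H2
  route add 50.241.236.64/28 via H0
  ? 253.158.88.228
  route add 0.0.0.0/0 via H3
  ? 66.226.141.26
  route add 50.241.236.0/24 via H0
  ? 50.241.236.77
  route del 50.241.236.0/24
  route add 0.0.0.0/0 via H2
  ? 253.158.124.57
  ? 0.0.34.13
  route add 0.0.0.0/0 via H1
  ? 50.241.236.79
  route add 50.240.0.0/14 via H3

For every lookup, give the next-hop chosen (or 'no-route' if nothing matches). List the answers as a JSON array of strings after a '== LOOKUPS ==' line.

Process each operation:
  add 253.144.0.0/12 -> H1 at depth 12
  - 253.144.0.0/12 clear@12
  add 0.0.0.0/2 -> H1 at depth 2
  add 253.158.124.0/24 -> H2 at depth 24
  ? 0.2.92.134  path d0:-→d1:-→d2:H1  best=H1
  ? 253.158.124.1  path d0:-→d1:-→d2:-→d3:-→d4:-→d5:-→d6:-→d7:-→d8:-→d9:-→d10:-→d11:-→d12:-→d13:-→d14:-→d15:-→d16:-→d17:-→d18:-→d19:-→d20:-→d21:-→d22:-→d23:-→d24:H2  best=H2
  ? 253.158.124.4  path d0:-→d1:-→d2:-→d3:-→d4:-→d5:-→d6:-→d7:-→d8:-→d9:-→d10:-→d11:-→d12:-→d13:-→d14:-→d15:-→d16:-→d17:-→d18:-→d19:-→d20:-→d21:-→d22:-→d23:-→d24:H2  best=H2
  add 0.0.0.0/0 -> H3 at depth 0
  - 0.0.0.0/0 clear@0
  add 253.158.124.0/24 -> H1 at depth 24
  ? 5.138.215.54  path d0:-→d1:-→d2:H1  best=H1
  ? 7.131.232.200  path d0:-→d1:-→d2:H1  best=H1
  add 253.158.0.0/15 -> H3 at depth 15
  add 50.241.236.79/32 -> H2 at depth 32
  ? 253.158.124.0  path d0:-→d1:-→d2:-→d3:-→d4:-→d5:-→d6:-→d7:-→d8:-→d9:-→d10:-→d11:-→d12:-→d13:-→d14:-→d15:H3→d16:-→d17:-→d18:-→d19:-→d20:-→d21:-→d22:-→d23:-→d24:H1  best=H1
  ? 253.158.124.7  path d0:-→d1:-→d2:-→d3:-→d4:-→d5:-→d6:-→d7:-→d8:-→d9:-→d10:-→d11:-→d12:-→d13:-→d14:-→d15:H3→d16:-→d17:-→d18:-→d19:-→d20:-→d21:-→d22:-→d23:-→d24:H1  best=H1
  add 0.0.0.0/0 -> H2 at depth 0
  add 50.241.236.64/28 -> H0 at depth 28
  ? 253.158.88.228  path d0:H2→d1:-→d2:-→d3:-→d4:-→d5:-→d6:-→d7:-→d8:-→d9:-→d10:-→d11:-→d12:-→d13:-→d14:-→d15:H3→d16:-→d17:-→d18:-  best=H3
  add 0.0.0.0/0 -> H3 at depth 0
  ? 66.226.141.26  path d0:H3→d1:-  best=H3
  add 50.241.236.0/24 -> H0 at depth 24
  ? 50.241.236.77  path d0:H3→d1:-→d2:H1→d3:-→d4:-→d5:-→d6:-→d7:-→d8:-→d9:-→d10:-→d11:-→d12:-→d13:-→d14:-→d15:-→d16:-→d17:-→d18:-→d19:-→d20:-→d21:-→d22:-→d23:-→d24:H0→d25:-→d26:-→d27:-→d28:H0→d29:-→d30:-  best=H0
  - 50.241.236.0/24 clear@24
  add 0.0.0.0/0 -> H2 at depth 0
  ? 253.158.124.57  path d0:H2→d1:-→d2:-→d3:-→d4:-→d5:-→d6:-→d7:-→d8:-→d9:-→d10:-→d11:-→d12:-→d13:-→d14:-→d15:H3→d16:-→d17:-→d18:-→d19:-→d20:-→d21:-→d22:-→d23:-→d24:H1  best=H1
  ? 0.0.34.13  path d0:H2→d1:-→d2:H1  best=H1
  add 0.0.0.0/0 -> H1 at depth 0
  ? 50.241.236.79  path d0:H1→d1:-→d2:H1→d3:-→d4:-→d5:-→d6:-→d7:-→d8:-→d9:-→d10:-→d11:-→d12:-→d13:-→d14:-→d15:-→d16:-→d17:-→d18:-→d19:-→d20:-→d21:-→d22:-→d23:-→d24:-→d25:-→d26:-→d27:-→d28:H0→d29:-→d30:-→d31:-→d32:H2  best=H2
  add 50.240.0.0/14 -> H3 at depth 14

== LOOKUPS ==
["H1","H2","H2","H1","H1","H1","H1","H3","H3","H0","H1","H1","H2"]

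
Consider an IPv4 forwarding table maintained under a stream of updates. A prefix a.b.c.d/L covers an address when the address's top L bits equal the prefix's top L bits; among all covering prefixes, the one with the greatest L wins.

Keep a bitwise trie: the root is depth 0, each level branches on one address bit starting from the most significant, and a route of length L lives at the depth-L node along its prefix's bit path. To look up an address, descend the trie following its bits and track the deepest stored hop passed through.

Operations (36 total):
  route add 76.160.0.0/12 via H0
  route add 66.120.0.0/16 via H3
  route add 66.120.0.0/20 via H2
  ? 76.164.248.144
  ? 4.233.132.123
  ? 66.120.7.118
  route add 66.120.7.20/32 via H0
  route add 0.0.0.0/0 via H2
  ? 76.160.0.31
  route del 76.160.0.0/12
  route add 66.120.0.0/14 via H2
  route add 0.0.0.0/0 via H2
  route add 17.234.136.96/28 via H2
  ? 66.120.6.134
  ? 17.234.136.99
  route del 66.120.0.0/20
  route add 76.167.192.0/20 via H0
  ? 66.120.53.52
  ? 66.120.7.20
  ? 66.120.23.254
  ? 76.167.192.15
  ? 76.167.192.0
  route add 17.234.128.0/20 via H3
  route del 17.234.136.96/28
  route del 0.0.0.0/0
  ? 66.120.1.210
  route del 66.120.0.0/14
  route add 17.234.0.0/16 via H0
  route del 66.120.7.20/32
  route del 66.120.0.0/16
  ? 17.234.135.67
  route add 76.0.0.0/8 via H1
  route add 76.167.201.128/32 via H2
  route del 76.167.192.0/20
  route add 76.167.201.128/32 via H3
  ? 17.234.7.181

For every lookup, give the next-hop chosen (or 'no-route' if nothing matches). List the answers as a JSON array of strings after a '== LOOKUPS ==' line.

Apply in order:
  add 76.160.0.0/12 -> H0 at depth 12
  add 66.120.0.0/16 -> H3 at depth 16
  add 66.120.0.0/20 -> H2 at depth 20
  ? 76.164.248.144  path d0:-→d1:-→d2:-→d3:-→d4:-→d5:-→d6:-→d7:-→d8:-→d9:-→d10:-→d11:-→d12:H0  best=H0
  ? 4.233.132.123  path d0:-→d1:-  best=no-route
  ? 66.120.7.118  path d0:-→d1:-→d2:-→d3:-→d4:-→d5:-→d6:-→d7:-→d8:-→d9:-→d10:-→d11:-→d12:-→d13:-→d14:-→d15:-→d16:H3→d17:-→d18:-→d19:-→d20:H2  best=H2
  add 66.120.7.20/32 -> H0 at depth 32
  add 0.0.0.0/0 -> H2 at depth 0
  ? 76.160.0.31  path d0:H2→d1:-→d2:-→d3:-→d4:-→d5:-→d6:-→d7:-→d8:-→d9:-→d10:-→d11:-→d12:H0  best=H0
  del 76.160.0.0/12 (clear depth 12)
  add 66.120.0.0/14 -> H2 at depth 14
  add 0.0.0.0/0 -> H2 at depth 0
  add 17.234.136.96/28 -> H2 at depth 28
  ? 66.120.6.134  path d0:H2→d1:-→d2:-→d3:-→d4:-→d5:-→d6:-→d7:-→d8:-→d9:-→d10:-→d11:-→d12:-→d13:-→d14:H2→d15:-→d16:H3→d17:-→d18:-→d19:-→d20:H2→d21:-→d22:-→d23:-  best=H2
  ? 17.234.136.99  path d0:H2→d1:-→d2:-→d3:-→d4:-→d5:-→d6:-→d7:-→d8:-→d9:-→d10:-→d11:-→d12:-→d13:-→d14:-→d15:-→d16:-→d17:-→d18:-→d19:-→d20:-→d21:-→d22:-→d23:-→d24:-→d25:-→d26:-→d27:-→d28:H2  best=H2
  del 66.120.0.0/20 (clear depth 20)
  add 76.167.192.0/20 -> H0 at depth 20
  ? 66.120.53.52  path d0:H2→d1:-→d2:-→d3:-→d4:-→d5:-→d6:-→d7:-→d8:-→d9:-→d10:-→d11:-→d12:-→d13:-→d14:H2→d15:-→d16:H3→d17:-→d18:-  best=H3
  ? 66.120.7.20  path d0:H2→d1:-→d2:-→d3:-→d4:-→d5:-→d6:-→d7:-→d8:-→d9:-→d10:-→d11:-→d12:-→d13:-→d14:H2→d15:-→d16:H3→d17:-→d18:-→d19:-→d20:-→d21:-→d22:-→d23:-→d24:-→d25:-→d26:-→d27:-→d28:-→d29:-→d30:-→d31:-→d32:H0  best=H0
  ? 66.120.23.254  path d0:H2→d1:-→d2:-→d3:-→d4:-→d5:-→d6:-→d7:-→d8:-→d9:-→d10:-→d11:-→d12:-→d13:-→d14:H2→d15:-→d16:H3→d17:-→d18:-→d19:-  best=H3
  ? 76.167.192.15  path d0:H2→d1:-→d2:-→d3:-→d4:-→d5:-→d6:-→d7:-→d8:-→d9:-→d10:-→d11:-→d12:-→d13:-→d14:-→d15:-→d16:-→d17:-→d18:-→d19:-→d20:H0  best=H0
  ? 76.167.192.0  path d0:H2→d1:-→d2:-→d3:-→d4:-→d5:-→d6:-→d7:-→d8:-→d9:-→d10:-→d11:-→d12:-→d13:-→d14:-→d15:-→d16:-→d17:-→d18:-→d19:-→d20:H0  best=H0
  add 17.234.128.0/20 -> H3 at depth 20
  del 17.234.136.96/28 (clear depth 28)
  del 0.0.0.0/0 (clear depth 0)
  ? 66.120.1.210  path d0:-→d1:-→d2:-→d3:-→d4:-→d5:-→d6:-→d7:-→d8:-→d9:-→d10:-→d11:-→d12:-→d13:-→d14:H2→d15:-→d16:H3→d17:-→d18:-→d19:-→d20:-→d21:-  best=H3
  del 66.120.0.0/14 (clear depth 14)
  add 17.234.0.0/16 -> H0 at depth 16
  del 66.120.7.20/32 (clear depth 32)
  del 66.120.0.0/16 (clear depth 16)
  ? 17.234.135.67  path d0:-→d1:-→d2:-→d3:-→d4:-→d5:-→d6:-→d7:-→d8:-→d9:-→d10:-→d11:-→d12:-→d13:-→d14:-→d15:-→d16:H0→d17:-→d18:-→d19:-→d20:H3  best=H3
  add 76.0.0.0/8 -> H1 at depth 8
  add 76.167.201.128/32 -> H2 at depth 32
  del 76.167.192.0/20 (clear depth 20)
  add 76.167.201.128/32 -> H3 at depth 32
  ? 17.234.7.181  path d0:-→d1:-→d2:-→d3:-→d4:-→d5:-→d6:-→d7:-→d8:-→d9:-→d10:-→d11:-→d12:-→d13:-→d14:-→d15:-→d16:H0  best=H0

== LOOKUPS ==
["H0","no-route","H2","H0","H2","H2","H3","H0","H3","H0","H0","H3","H3","H0"]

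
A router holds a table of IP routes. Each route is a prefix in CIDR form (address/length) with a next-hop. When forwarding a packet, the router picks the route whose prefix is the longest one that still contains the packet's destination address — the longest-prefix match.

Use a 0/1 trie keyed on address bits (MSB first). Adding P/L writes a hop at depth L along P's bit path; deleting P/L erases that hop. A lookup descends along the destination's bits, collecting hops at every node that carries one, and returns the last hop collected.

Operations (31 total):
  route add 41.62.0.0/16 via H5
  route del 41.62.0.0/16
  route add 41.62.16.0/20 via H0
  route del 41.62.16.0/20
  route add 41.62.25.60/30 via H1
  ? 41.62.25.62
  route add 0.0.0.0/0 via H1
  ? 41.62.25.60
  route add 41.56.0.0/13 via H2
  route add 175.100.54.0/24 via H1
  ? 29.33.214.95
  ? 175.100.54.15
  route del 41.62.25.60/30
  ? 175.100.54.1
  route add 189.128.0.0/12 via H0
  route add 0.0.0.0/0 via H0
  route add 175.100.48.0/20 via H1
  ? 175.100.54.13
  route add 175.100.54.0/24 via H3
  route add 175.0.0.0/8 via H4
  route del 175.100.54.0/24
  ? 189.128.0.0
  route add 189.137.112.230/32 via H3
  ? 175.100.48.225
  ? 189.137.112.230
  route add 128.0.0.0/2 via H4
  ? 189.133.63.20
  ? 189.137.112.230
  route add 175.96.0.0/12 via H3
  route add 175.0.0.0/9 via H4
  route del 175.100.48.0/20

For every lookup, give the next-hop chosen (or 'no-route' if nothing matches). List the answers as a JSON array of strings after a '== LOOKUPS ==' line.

Trace:
  add 41.62.0.0/16 -> H5 at depth 16
  del 41.62.0.0/16 (clear depth 16)
  add 41.62.16.0/20 -> H0 at depth 20
  del 41.62.16.0/20 (clear depth 20)
  add 41.62.25.60/30 -> H1 at depth 30
  ? 41.62.25.62  path d0:-→d1:-→d2:-→d3:-→d4:-→d5:-→d6:-→d7:-→d8:-→d9:-→d10:-→d11:-→d12:-→d13:-→d14:-→d15:-→d16:-→d17:-→d18:-→d19:-→d20:-→d21:-→d22:-→d23:-→d24:-→d25:-→d26:-→d27:-→d28:-→d29:-→d30:H1  best=H1
  add 0.0.0.0/0 -> H1 at depth 0
  ? 41.62.25.60  path d0:H1→d1:-→d2:-→d3:-→d4:-→d5:-→d6:-→d7:-→d8:-→d9:-→d10:-→d11:-→d12:-→d13:-→d14:-→d15:-→d16:-→d17:-→d18:-→d19:-→d20:-→d21:-→d22:-→d23:-→d24:-→d25:-→d26:-→d27:-→d28:-→d29:-→d30:H1  best=H1
  add 41.56.0.0/13 -> H2 at depth 13
  add 175.100.54.0/24 -> H1 at depth 24
  ? 29.33.214.95  path d0:H1→d1:-→d2:-  best=H1
  ? 175.100.54.15  path d0:H1→d1:-→d2:-→d3:-→d4:-→d5:-→d6:-→d7:-→d8:-→d9:-→d10:-→d11:-→d12:-→d13:-→d14:-→d15:-→d16:-→d17:-→d18:-→d19:-→d20:-→d21:-→d22:-→d23:-→d24:H1  best=H1
  del 41.62.25.60/30 (clear depth 30)
  ? 175.100.54.1  path d0:H1→d1:-→d2:-→d3:-→d4:-→d5:-→d6:-→d7:-→d8:-→d9:-→d10:-→d11:-→d12:-→d13:-→d14:-→d15:-→d16:-→d17:-→d18:-→d19:-→d20:-→d21:-→d22:-→d23:-→d24:H1  best=H1
  add 189.128.0.0/12 -> H0 at depth 12
  add 0.0.0.0/0 -> H0 at depth 0
  add 175.100.48.0/20 -> H1 at depth 20
  ? 175.100.54.13  path d0:H0→d1:-→d2:-→d3:-→d4:-→d5:-→d6:-→d7:-→d8:-→d9:-→d10:-→d11:-→d12:-→d13:-→d14:-→d15:-→d16:-→d17:-→d18:-→d19:-→d20:H1→d21:-→d22:-→d23:-→d24:H1  best=H1
  add 175.100.54.0/24 -> H3 at depth 24
  add 175.0.0.0/8 -> H4 at depth 8
  del 175.100.54.0/24 (clear depth 24)
  ? 189.128.0.0  path d0:H0→d1:-→d2:-→d3:-→d4:-→d5:-→d6:-→d7:-→d8:-→d9:-→d10:-→d11:-→d12:H0  best=H0
  add 189.137.112.230/32 -> H3 at depth 32
  ? 175.100.48.225  path d0:H0→d1:-→d2:-→d3:-→d4:-→d5:-→d6:-→d7:-→d8:H4→d9:-→d10:-→d11:-→d12:-→d13:-→d14:-→d15:-→d16:-→d17:-→d18:-→d19:-→d20:H1→d21:-  best=H1
  ? 189.137.112.230  path d0:H0→d1:-→d2:-→d3:-→d4:-→d5:-→d6:-→d7:-→d8:-→d9:-→d10:-→d11:-→d12:H0→d13:-→d14:-→d15:-→d16:-→d17:-→d18:-→d19:-→d20:-→d21:-→d22:-→d23:-→d24:-→d25:-→d26:-→d27:-→d28:-→d29:-→d30:-→d31:-→d32:H3  best=H3
  add 128.0.0.0/2 -> H4 at depth 2
  ? 189.133.63.20  path d0:H0→d1:-→d2:H4→d3:-→d4:-→d5:-→d6:-→d7:-→d8:-→d9:-→d10:-→d11:-→d12:H0  best=H0
  ? 189.137.112.230  path d0:H0→d1:-→d2:H4→d3:-→d4:-→d5:-→d6:-→d7:-→d8:-→d9:-→d10:-→d11:-→d12:H0→d13:-→d14:-→d15:-→d16:-→d17:-→d18:-→d19:-→d20:-→d21:-→d22:-→d23:-→d24:-→d25:-→d26:-→d27:-→d28:-→d29:-→d30:-→d31:-→d32:H3  best=H3
  add 175.96.0.0/12 -> H3 at depth 12
  add 175.0.0.0/9 -> H4 at depth 9
  del 175.100.48.0/20 (clear depth 20)

== LOOKUPS ==
["H1","H1","H1","H1","H1","H1","H0","H1","H3","H0","H3"]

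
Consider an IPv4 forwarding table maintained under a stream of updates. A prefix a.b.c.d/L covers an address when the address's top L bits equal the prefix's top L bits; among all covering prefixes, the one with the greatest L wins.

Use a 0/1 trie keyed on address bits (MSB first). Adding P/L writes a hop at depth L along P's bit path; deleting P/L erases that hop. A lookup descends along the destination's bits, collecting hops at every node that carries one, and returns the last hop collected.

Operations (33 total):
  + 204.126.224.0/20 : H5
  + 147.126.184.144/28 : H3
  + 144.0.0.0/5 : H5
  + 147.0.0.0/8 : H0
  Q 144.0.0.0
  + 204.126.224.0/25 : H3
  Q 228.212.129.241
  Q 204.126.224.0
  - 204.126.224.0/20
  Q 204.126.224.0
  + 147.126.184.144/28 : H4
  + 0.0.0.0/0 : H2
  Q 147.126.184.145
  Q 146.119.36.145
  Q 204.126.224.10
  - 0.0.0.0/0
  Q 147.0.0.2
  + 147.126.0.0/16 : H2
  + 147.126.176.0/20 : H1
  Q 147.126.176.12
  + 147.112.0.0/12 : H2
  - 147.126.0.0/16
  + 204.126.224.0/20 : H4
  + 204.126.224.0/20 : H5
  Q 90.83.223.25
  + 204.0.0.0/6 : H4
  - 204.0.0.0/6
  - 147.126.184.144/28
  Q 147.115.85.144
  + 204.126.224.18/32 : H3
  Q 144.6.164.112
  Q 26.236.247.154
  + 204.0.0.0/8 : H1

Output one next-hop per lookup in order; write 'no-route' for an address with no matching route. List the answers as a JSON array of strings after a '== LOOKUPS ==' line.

Process each operation:
  add 204.126.224.0/20 -> H5 at depth 20
  add 147.126.184.144/28 -> H3 at depth 28
  add 144.0.0.0/5 -> H5 at depth 5
  add 147.0.0.0/8 -> H0 at depth 8
  ? 144.0.0.0  path d0:-→d1:-→d2:-→d3:-→d4:-→d5:H5→d6:-  best=H5
  add 204.126.224.0/25 -> H3 at depth 25
  ? 228.212.129.241  path d0:-→d1:-→d2:-  best=no-route
  ? 204.126.224.0  path d0:-→d1:-→d2:-→d3:-→d4:-→d5:-→d6:-→d7:-→d8:-→d9:-→d10:-→d11:-→d12:-→d13:-→d14:-→d15:-→d16:-→d17:-→d18:-→d19:-→d20:H5→d21:-→d22:-→d23:-→d24:-→d25:H3  best=H3
  - 204.126.224.0/20 clear@20
  ? 204.126.224.0  path d0:-→d1:-→d2:-→d3:-→d4:-→d5:-→d6:-→d7:-→d8:-→d9:-→d10:-→d11:-→d12:-→d13:-→d14:-→d15:-→d16:-→d17:-→d18:-→d19:-→d20:-→d21:-→d22:-→d23:-→d24:-→d25:H3  best=H3
  add 147.126.184.144/28 -> H4 at depth 28
  add 0.0.0.0/0 -> H2 at depth 0
  ? 147.126.184.145  path d0:H2→d1:-→d2:-→d3:-→d4:-→d5:H5→d6:-→d7:-→d8:H0→d9:-→d10:-→d11:-→d12:-→d13:-→d14:-→d15:-→d16:-→d17:-→d18:-→d19:-→d20:-→d21:-→d22:-→d23:-→d24:-→d25:-→d26:-→d27:-→d28:H4  best=H4
  ? 146.119.36.145  path d0:H2→d1:-→d2:-→d3:-→d4:-→d5:H5→d6:-→d7:-  best=H5
  ? 204.126.224.10  path d0:H2→d1:-→d2:-→d3:-→d4:-→d5:-→d6:-→d7:-→d8:-→d9:-→d10:-→d11:-→d12:-→d13:-→d14:-→d15:-→d16:-→d17:-→d18:-→d19:-→d20:-→d21:-→d22:-→d23:-→d24:-→d25:H3  best=H3
  - 0.0.0.0/0 clear@0
  ? 147.0.0.2  path d0:-→d1:-→d2:-→d3:-→d4:-→d5:H5→d6:-→d7:-→d8:H0→d9:-  best=H0
  add 147.126.0.0/16 -> H2 at depth 16
  add 147.126.176.0/20 -> H1 at depth 20
  ? 147.126.176.12  path d0:-→d1:-→d2:-→d3:-→d4:-→d5:H5→d6:-→d7:-→d8:H0→d9:-→d10:-→d11:-→d12:-→d13:-→d14:-→d15:-→d16:H2→d17:-→d18:-→d19:-→d20:H1  best=H1
  add 147.112.0.0/12 -> H2 at depth 12
  - 147.126.0.0/16 clear@16
  add 204.126.224.0/20 -> H4 at depth 20
  add 204.126.224.0/20 -> H5 at depth 20
  ? 90.83.223.25  path d0:-  best=no-route
  add 204.0.0.0/6 -> H4 at depth 6
  - 204.0.0.0/6 clear@6
  - 147.126.184.144/28 clear@28
  ? 147.115.85.144  path d0:-→d1:-→d2:-→d3:-→d4:-→d5:H5→d6:-→d7:-→d8:H0→d9:-→d10:-→d11:-→d12:H2  best=H2
  add 204.126.224.18/32 -> H3 at depth 32
  ? 144.6.164.112  path d0:-→d1:-→d2:-→d3:-→d4:-→d5:H5→d6:-  best=H5
  ? 26.236.247.154  path d0:-  best=no-route
  add 204.0.0.0/8 -> H1 at depth 8

== LOOKUPS ==
["H5","no-route","H3","H3","H4","H5","H3","H0","H1","no-route","H2","H5","no-route"]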